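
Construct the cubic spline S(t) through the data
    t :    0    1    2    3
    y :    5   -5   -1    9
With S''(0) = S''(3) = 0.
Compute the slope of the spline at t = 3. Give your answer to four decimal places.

Put M_i = S'' at the i-th knot. Here h = (1, 1, 1) and Δ = (-10, 4, 10), so the interior equations h_(i-1)·M_(i-1) + 2(h_(i-1)+h_i)·M_i + h_i·M_(i+1) = 6(Δ_i − Δ_(i-1)) read
  1·M_0 + 4·M_1 + 1·M_2 = 6(Δ_1 - Δ_0) = 84
  1·M_1 + 4·M_2 + 1·M_3 = 6(Δ_2 - Δ_1) = 36
Natural end conditions: M_0 = M_3 = 0.
Solving: M_0 = 0, M_1 = 20, M_2 = 4, M_3 = 0.
On [2, 3], S'(t) = b_2 + 2c_2·(t - 2) + 3d_2·(t - 2)² with b_2 = Δ_2 - h_2(2M_2 + M_3)/6 = 26/3, c_2 = M_2/2 = 2, d_2 = (M_3 - M_2)/(6h_2) = -2/3. So S'(3) = 32/3.

10.6667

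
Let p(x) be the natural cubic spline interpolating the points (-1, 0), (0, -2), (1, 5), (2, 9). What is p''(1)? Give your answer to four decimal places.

-8.4000

Put σ_i = p'' at the i-th knot. Here h = (1, 1, 1) and Δ = (-2, 7, 4), so the interior equations h_(i-1)·σ_(i-1) + 2(h_(i-1)+h_i)·σ_i + h_i·σ_(i+1) = 6(Δ_i − Δ_(i-1)) read
  1·σ_0 + 4·σ_1 + 1·σ_2 = 6(Δ_1 - Δ_0) = 54
  1·σ_1 + 4·σ_2 + 1·σ_3 = 6(Δ_2 - Δ_1) = -18
Natural end conditions: σ_0 = σ_3 = 0.
Forward elimination and back-substitution give σ_0 = 0, σ_1 = 78/5, σ_2 = -42/5, σ_3 = 0.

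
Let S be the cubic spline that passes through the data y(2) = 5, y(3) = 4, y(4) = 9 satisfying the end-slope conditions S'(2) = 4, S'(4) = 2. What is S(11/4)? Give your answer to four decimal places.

Let M_i = S''(x_i). Step sizes h_i = 1, 1; slopes of the chords Δ_i = (y_(i+1) - y_i)/h_i = -1, 5.
  1·M_0 + 4·M_1 + 1·M_2 = 6(Δ_1 - Δ_0) = 36
Clamped end conditions give two more equations: 2h_0·M_0 + h_0·M_1 = 6(Δ_0 - S'(2)) = -30 and h_1·M_1 + 2h_1·M_2 = 6(S'(4) - Δ_1) = -18.
Forward elimination and back-substitution give M_0 = -25, M_1 = 20, M_2 = -19.
On [2, 3], S(t) = 5 + 4·(t - 2) - 25/2·(t - 2)² + 15/2·(t - 2)³.
With (t - 2) = 3/4: S(11/4) = 529/128.

4.1328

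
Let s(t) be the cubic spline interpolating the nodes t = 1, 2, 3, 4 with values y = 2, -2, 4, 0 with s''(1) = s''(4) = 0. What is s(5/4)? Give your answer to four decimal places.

Put M_i = s'' at the i-th knot. Here h = (1, 1, 1) and Δ = (-4, 6, -4), so the interior equations h_(i-1)·M_(i-1) + 2(h_(i-1)+h_i)·M_i + h_i·M_(i+1) = 6(Δ_i − Δ_(i-1)) read
  1·M_0 + 4·M_1 + 1·M_2 = 6(Δ_1 - Δ_0) = 60
  1·M_1 + 4·M_2 + 1·M_3 = 6(Δ_2 - Δ_1) = -60
Natural end conditions: M_0 = M_3 = 0.
Forward elimination and back-substitution give M_0 = 0, M_1 = 20, M_2 = -20, M_3 = 0.
On [1, 2], s(t) = 2 - 22/3·(t - 1) + 0·(t - 1)² + 10/3·(t - 1)³.
With (t - 1) = 1/4: s(5/4) = 7/32.

0.2188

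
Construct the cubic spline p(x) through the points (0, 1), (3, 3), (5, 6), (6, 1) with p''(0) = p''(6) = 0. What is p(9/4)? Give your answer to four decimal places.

With m_i denoting the second derivative at x_i, h_i = 3, 2, 1, and Δ_i = (y_(i+1) − y_i)/h_i = 2/3, 3/2, -5:
  3·m_0 + 10·m_1 + 2·m_2 = 6(Δ_1 - Δ_0) = 5
  2·m_1 + 6·m_2 + 1·m_3 = 6(Δ_2 - Δ_1) = -39
Natural end conditions: m_0 = m_3 = 0.
Hence m_0 = 0, m_1 = 27/14, m_2 = -50/7, m_3 = 0.
On [0, 3], p(x) = 1 - 25/84·x + 0·x² + 3/28·x³.
With x = 9/4: p(9/4) = 397/256.

1.5508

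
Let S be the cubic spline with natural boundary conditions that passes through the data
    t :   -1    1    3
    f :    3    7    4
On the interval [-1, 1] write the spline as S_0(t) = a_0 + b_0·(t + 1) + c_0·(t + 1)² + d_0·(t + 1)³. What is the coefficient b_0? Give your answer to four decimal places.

Write σ_i for S''(x_i). With h_i = 2, 2 and divided differences Δ_i = 2, -3/2, the continuity of S' gives the tridiagonal system
  2·σ_0 + 8·σ_1 + 2·σ_2 = 6(Δ_1 - Δ_0) = -21
Natural end conditions: σ_0 = σ_2 = 0.
Hence σ_0 = 0, σ_1 = -21/8, σ_2 = 0.
On [-1, 1], with S_0(t) = a_0 + b_0·(t + 1) + c_0·(t + 1)² + d_0·(t + 1)³: c_0 = σ_0/2 = 0, d_0 = (σ_1 - σ_0)/(6h_0) = -7/32, b_0 = Δ_0 - h_0(2σ_0 + σ_1)/6 = 23/8.

2.8750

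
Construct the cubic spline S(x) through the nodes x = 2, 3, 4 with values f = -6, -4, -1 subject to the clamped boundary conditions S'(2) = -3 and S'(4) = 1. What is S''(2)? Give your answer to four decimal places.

15.5000

Put M_i = S'' at the i-th knot. Here h = (1, 1) and Δ = (2, 3), so the interior equations h_(i-1)·M_(i-1) + 2(h_(i-1)+h_i)·M_i + h_i·M_(i+1) = 6(Δ_i − Δ_(i-1)) read
  1·M_0 + 4·M_1 + 1·M_2 = 6(Δ_1 - Δ_0) = 6
Clamped end conditions give two more equations: 2h_0·M_0 + h_0·M_1 = 6(Δ_0 - S'(2)) = 30 and h_1·M_1 + 2h_1·M_2 = 6(S'(4) - Δ_1) = -12.
Hence M_0 = 31/2, M_1 = -1, M_2 = -11/2.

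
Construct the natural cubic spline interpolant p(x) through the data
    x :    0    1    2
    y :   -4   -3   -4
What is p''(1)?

-3

Put M_i = p'' at the i-th knot. Here h = (1, 1) and Δ = (1, -1), so the interior equations h_(i-1)·M_(i-1) + 2(h_(i-1)+h_i)·M_i + h_i·M_(i+1) = 6(Δ_i − Δ_(i-1)) read
  1·M_0 + 4·M_1 + 1·M_2 = 6(Δ_1 - Δ_0) = -12
Natural end conditions: M_0 = M_2 = 0.
Solving: M_0 = 0, M_1 = -3, M_2 = 0.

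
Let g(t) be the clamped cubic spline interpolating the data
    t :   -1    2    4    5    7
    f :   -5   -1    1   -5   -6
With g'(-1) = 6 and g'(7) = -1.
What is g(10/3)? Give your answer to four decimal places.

1.9998

With m_i denoting the second derivative at x_i, h_i = 3, 2, 1, 2, and Δ_i = (y_(i+1) − y_i)/h_i = 4/3, 1, -6, -1/2:
  3·m_0 + 10·m_1 + 2·m_2 = 6(Δ_1 - Δ_0) = -2
  2·m_1 + 6·m_2 + 1·m_3 = 6(Δ_2 - Δ_1) = -42
  1·m_2 + 6·m_3 + 2·m_4 = 6(Δ_3 - Δ_2) = 33
Clamped end conditions give two more equations: 2h_0·m_0 + h_0·m_1 = 6(Δ_0 - g'(-1)) = -28 and h_3·m_3 + 2h_3·m_4 = 6(g'(7) - Δ_3) = -3.
Forward elimination and back-substitution give m_0 = -2951/453, m_1 = 558/151, m_2 = -2931/302, m_3 = 1335/151, m_4 = -3123/604.
On [2, 4], g(t) = -1 + 535/302·(t - 2) + 279/151·(t - 2)² - 1349/1208·(t - 2)³.
With (t - 2) = 4/3: g(10/3) = 8153/4077.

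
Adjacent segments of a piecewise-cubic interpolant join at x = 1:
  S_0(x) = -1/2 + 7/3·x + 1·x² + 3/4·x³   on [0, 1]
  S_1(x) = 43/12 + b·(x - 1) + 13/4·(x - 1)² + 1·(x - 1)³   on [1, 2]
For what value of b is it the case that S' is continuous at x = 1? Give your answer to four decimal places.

6.5833

S_0'(x) = 7/3 + 2·x + 9/4·x², so S_0'(1) = 79/12. On the right, S_1'(1) = b, so b = 79/12.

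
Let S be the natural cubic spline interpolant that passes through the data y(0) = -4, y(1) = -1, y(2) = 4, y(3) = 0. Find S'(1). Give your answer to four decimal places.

5.2667

Put σ_i = S'' at the i-th knot. Here h = (1, 1, 1) and Δ = (3, 5, -4), so the interior equations h_(i-1)·σ_(i-1) + 2(h_(i-1)+h_i)·σ_i + h_i·σ_(i+1) = 6(Δ_i − Δ_(i-1)) read
  1·σ_0 + 4·σ_1 + 1·σ_2 = 6(Δ_1 - Δ_0) = 12
  1·σ_1 + 4·σ_2 + 1·σ_3 = 6(Δ_2 - Δ_1) = -54
Natural end conditions: σ_0 = σ_3 = 0.
Solving: σ_0 = 0, σ_1 = 34/5, σ_2 = -76/5, σ_3 = 0.
On [1, 2], S'(t) = b_1 + 2c_1·(t - 1) + 3d_1·(t - 1)² with b_1 = Δ_1 - h_1(2σ_1 + σ_2)/6 = 79/15, c_1 = σ_1/2 = 17/5, d_1 = (σ_2 - σ_1)/(6h_1) = -11/3. So S'(1) = 79/15.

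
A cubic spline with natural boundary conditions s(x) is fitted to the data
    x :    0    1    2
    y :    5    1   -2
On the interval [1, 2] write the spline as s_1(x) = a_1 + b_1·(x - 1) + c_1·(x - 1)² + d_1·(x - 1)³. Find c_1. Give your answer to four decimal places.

0.7500

With m_i denoting the second derivative at x_i, h_i = 1, 1, and Δ_i = (y_(i+1) − y_i)/h_i = -4, -3:
  1·m_0 + 4·m_1 + 1·m_2 = 6(Δ_1 - Δ_0) = 6
Natural end conditions: m_0 = m_2 = 0.
Hence m_0 = 0, m_1 = 3/2, m_2 = 0.
On [1, 2], with s_1(x) = a_1 + b_1·(x - 1) + c_1·(x - 1)² + d_1·(x - 1)³: c_1 = m_1/2 = 3/4, d_1 = (m_2 - m_1)/(6h_1) = -1/4, b_1 = Δ_1 - h_1(2m_1 + m_2)/6 = -7/2.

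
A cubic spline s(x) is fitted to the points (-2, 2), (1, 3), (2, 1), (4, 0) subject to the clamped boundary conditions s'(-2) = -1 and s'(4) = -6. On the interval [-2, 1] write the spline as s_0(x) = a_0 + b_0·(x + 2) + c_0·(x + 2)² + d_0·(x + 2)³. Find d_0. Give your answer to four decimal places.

Put m_i = s'' at the i-th knot. Here h = (3, 1, 2) and Δ = (1/3, -2, -1/2), so the interior equations h_(i-1)·m_(i-1) + 2(h_(i-1)+h_i)·m_i + h_i·m_(i+1) = 6(Δ_i − Δ_(i-1)) read
  3·m_0 + 8·m_1 + 1·m_2 = 6(Δ_1 - Δ_0) = -14
  1·m_1 + 6·m_2 + 2·m_3 = 6(Δ_2 - Δ_1) = 9
Clamped end conditions give two more equations: 2h_0·m_0 + h_0·m_1 = 6(Δ_0 - s'(-2)) = 8 and h_2·m_2 + 2h_2·m_3 = 6(s'(4) - Δ_2) = -33.
Hence m_0 = 19/6, m_1 = -11/3, m_2 = 35/6, m_3 = -67/6.
On [-2, 1], with s_0(x) = a_0 + b_0·(x + 2) + c_0·(x + 2)² + d_0·(x + 2)³: c_0 = m_0/2 = 19/12, d_0 = (m_1 - m_0)/(6h_0) = -41/108, b_0 = Δ_0 - h_0(2m_0 + m_1)/6 = -1.

-0.3796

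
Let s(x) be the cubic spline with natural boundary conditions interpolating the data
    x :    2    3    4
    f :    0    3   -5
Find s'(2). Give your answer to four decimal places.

5.7500

With σ_i denoting the second derivative at x_i, h_i = 1, 1, and Δ_i = (y_(i+1) − y_i)/h_i = 3, -8:
  1·σ_0 + 4·σ_1 + 1·σ_2 = 6(Δ_1 - Δ_0) = -66
Natural end conditions: σ_0 = σ_2 = 0.
Solving the tridiagonal system: σ_0 = 0, σ_1 = -33/2, σ_2 = 0.
On [2, 3], s'(x) = b_0 + 2c_0·(x - 2) + 3d_0·(x - 2)² with b_0 = Δ_0 - h_0(2σ_0 + σ_1)/6 = 23/4, c_0 = σ_0/2 = 0, d_0 = (σ_1 - σ_0)/(6h_0) = -11/4. So s'(2) = 23/4.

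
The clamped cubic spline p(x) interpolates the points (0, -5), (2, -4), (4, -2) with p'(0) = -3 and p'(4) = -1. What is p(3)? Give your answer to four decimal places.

-2.2188

Put M_i = p'' at the i-th knot. Here h = (2, 2) and Δ = (1/2, 1), so the interior equations h_(i-1)·M_(i-1) + 2(h_(i-1)+h_i)·M_i + h_i·M_(i+1) = 6(Δ_i − Δ_(i-1)) read
  2·M_0 + 8·M_1 + 2·M_2 = 6(Δ_1 - Δ_0) = 3
Clamped end conditions give two more equations: 2h_0·M_0 + h_0·M_1 = 6(Δ_0 - p'(0)) = 21 and h_1·M_1 + 2h_1·M_2 = 6(p'(4) - Δ_1) = -12.
Forward elimination and back-substitution give M_0 = 43/8, M_1 = -1/4, M_2 = -23/8.
On [2, 4], p(x) = -4 + 17/8·(x - 2) - 1/8·(x - 2)² - 7/32·(x - 2)³.
With (x - 2) = 1: p(3) = -71/32.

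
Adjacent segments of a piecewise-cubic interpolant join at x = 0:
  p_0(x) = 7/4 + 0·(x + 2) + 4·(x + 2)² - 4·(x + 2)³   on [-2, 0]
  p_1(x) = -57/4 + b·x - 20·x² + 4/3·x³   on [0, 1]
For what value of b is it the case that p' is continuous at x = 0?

p_0'(x) = 0 + 8·(x + 2) - 12·(x + 2)², so p_0'(0) = -32. On the right, p_1'(0) = b, so b = -32.

-32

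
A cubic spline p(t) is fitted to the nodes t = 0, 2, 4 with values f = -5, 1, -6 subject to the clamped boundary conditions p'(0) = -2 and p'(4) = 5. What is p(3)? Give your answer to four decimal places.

Write m_i for p''(x_i). With h_i = 2, 2 and divided differences Δ_i = 3, -7/2, the continuity of p' gives the tridiagonal system
  2·m_0 + 8·m_1 + 2·m_2 = 6(Δ_1 - Δ_0) = -39
Clamped end conditions give two more equations: 2h_0·m_0 + h_0·m_1 = 6(Δ_0 - p'(0)) = 30 and h_1·m_1 + 2h_1·m_2 = 6(p'(4) - Δ_1) = 51.
Forward elimination and back-substitution give m_0 = 113/8, m_1 = -53/4, m_2 = 155/8.
On [2, 4], p(t) = 1 - 9/8·(t - 2) - 53/8·(t - 2)² + 87/32·(t - 2)³.
With (t - 2) = 1: p(3) = -129/32.

-4.0313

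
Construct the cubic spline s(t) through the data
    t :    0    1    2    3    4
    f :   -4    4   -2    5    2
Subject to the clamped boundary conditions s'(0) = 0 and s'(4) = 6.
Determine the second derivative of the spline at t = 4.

45

Let M_i = s''(x_i). Step sizes h_i = 1, 1, 1, 1; slopes of the chords Δ_i = (y_(i+1) - y_i)/h_i = 8, -6, 7, -3.
  1·M_0 + 4·M_1 + 1·M_2 = 6(Δ_1 - Δ_0) = -84
  1·M_1 + 4·M_2 + 1·M_3 = 6(Δ_2 - Δ_1) = 78
  1·M_2 + 4·M_3 + 1·M_4 = 6(Δ_3 - Δ_2) = -60
Clamped end conditions give two more equations: 2h_0·M_0 + h_0·M_1 = 6(Δ_0 - s'(0)) = 48 and h_3·M_3 + 2h_3·M_4 = 6(s'(4) - Δ_3) = 54.
Solving the tridiagonal system: M_0 = 45, M_1 = -42, M_2 = 39, M_3 = -36, M_4 = 45.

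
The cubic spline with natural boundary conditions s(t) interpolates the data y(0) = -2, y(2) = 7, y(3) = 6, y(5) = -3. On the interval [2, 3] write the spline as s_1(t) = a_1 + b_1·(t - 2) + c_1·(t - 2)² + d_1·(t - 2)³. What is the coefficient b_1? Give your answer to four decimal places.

Put m_i = s'' at the i-th knot. Here h = (2, 1, 2) and Δ = (9/2, -1, -9/2), so the interior equations h_(i-1)·m_(i-1) + 2(h_(i-1)+h_i)·m_i + h_i·m_(i+1) = 6(Δ_i − Δ_(i-1)) read
  2·m_0 + 6·m_1 + 1·m_2 = 6(Δ_1 - Δ_0) = -33
  1·m_1 + 6·m_2 + 2·m_3 = 6(Δ_2 - Δ_1) = -21
Natural end conditions: m_0 = m_3 = 0.
Forward elimination and back-substitution give m_0 = 0, m_1 = -177/35, m_2 = -93/35, m_3 = 0.
On [2, 3], with s_1(t) = a_1 + b_1·(t - 2) + c_1·(t - 2)² + d_1·(t - 2)³: c_1 = m_1/2 = -177/70, d_1 = (m_2 - m_1)/(6h_1) = 2/5, b_1 = Δ_1 - h_1(2m_1 + m_2)/6 = 79/70.

1.1286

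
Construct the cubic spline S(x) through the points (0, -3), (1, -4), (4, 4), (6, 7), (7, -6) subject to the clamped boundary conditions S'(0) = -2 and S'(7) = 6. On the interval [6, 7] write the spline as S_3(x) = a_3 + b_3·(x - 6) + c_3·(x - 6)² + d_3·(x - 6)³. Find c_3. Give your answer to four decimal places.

-13.9414

With M_i denoting the second derivative at x_i, h_i = 1, 3, 2, 1, and Δ_i = (y_(i+1) − y_i)/h_i = -1, 8/3, 3/2, -13:
  1·M_0 + 8·M_1 + 3·M_2 = 6(Δ_1 - Δ_0) = 22
  3·M_1 + 10·M_2 + 2·M_3 = 6(Δ_2 - Δ_1) = -7
  2·M_2 + 6·M_3 + 1·M_4 = 6(Δ_3 - Δ_2) = -87
Clamped end conditions give two more equations: 2h_0·M_0 + h_0·M_1 = 6(Δ_0 - S'(0)) = 6 and h_3·M_3 + 2h_3·M_4 = 6(S'(7) - Δ_3) = 114.
Solving: M_0 = 395/148, M_1 = 49/74, M_2 = 2077/444, M_3 = -3095/111, M_4 = 15749/222.
On [6, 7], with S_3(x) = a_3 + b_3·(x - 6) + c_3·(x - 6)² + d_3·(x - 6)³: c_3 = M_3/2 = -3095/222, d_3 = (M_4 - M_3)/(6h_3) = 7313/444, b_3 = Δ_3 - h_3(2M_3 + M_4)/6 = -6895/444.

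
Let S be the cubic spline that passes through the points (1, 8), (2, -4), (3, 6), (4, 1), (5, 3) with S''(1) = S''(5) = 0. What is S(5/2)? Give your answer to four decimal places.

0.7254

Let M_i = S''(x_i). Step sizes h_i = 1, 1, 1, 1; slopes of the chords Δ_i = (y_(i+1) - y_i)/h_i = -12, 10, -5, 2.
  1·M_0 + 4·M_1 + 1·M_2 = 6(Δ_1 - Δ_0) = 132
  1·M_1 + 4·M_2 + 1·M_3 = 6(Δ_2 - Δ_1) = -90
  1·M_2 + 4·M_3 + 1·M_4 = 6(Δ_3 - Δ_2) = 42
Natural end conditions: M_0 = M_4 = 0.
Forward elimination and back-substitution give M_0 = 0, M_1 = 1191/28, M_2 = -267/7, M_3 = 561/28, M_4 = 0.
On [2, 3], S(t) = -4 + 61/28·(t - 2) + 1191/56·(t - 2)² - 753/56·(t - 2)³.
With (t - 2) = 1/2: S(5/2) = 325/448.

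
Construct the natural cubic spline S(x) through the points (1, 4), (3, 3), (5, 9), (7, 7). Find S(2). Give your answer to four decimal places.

2.6000

Let M_i = S''(x_i). Step sizes h_i = 2, 2, 2; slopes of the chords Δ_i = (y_(i+1) - y_i)/h_i = -1/2, 3, -1.
  2·M_0 + 8·M_1 + 2·M_2 = 6(Δ_1 - Δ_0) = 21
  2·M_1 + 8·M_2 + 2·M_3 = 6(Δ_2 - Δ_1) = -24
Natural end conditions: M_0 = M_3 = 0.
Solving: M_0 = 0, M_1 = 18/5, M_2 = -39/10, M_3 = 0.
On [1, 3], S(x) = 4 - 17/10·(x - 1) + 0·(x - 1)² + 3/10·(x - 1)³.
With (x - 1) = 1: S(2) = 13/5.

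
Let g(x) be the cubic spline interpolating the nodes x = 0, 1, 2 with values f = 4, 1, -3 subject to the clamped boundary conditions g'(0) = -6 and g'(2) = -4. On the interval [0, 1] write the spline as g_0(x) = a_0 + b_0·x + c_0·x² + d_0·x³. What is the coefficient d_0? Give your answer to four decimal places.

Let m_i = g''(x_i). Step sizes h_i = 1, 1; slopes of the chords Δ_i = (y_(i+1) - y_i)/h_i = -3, -4.
  1·m_0 + 4·m_1 + 1·m_2 = 6(Δ_1 - Δ_0) = -6
Clamped end conditions give two more equations: 2h_0·m_0 + h_0·m_1 = 6(Δ_0 - g'(0)) = 18 and h_1·m_1 + 2h_1·m_2 = 6(g'(2) - Δ_1) = 0.
Solving: m_0 = 23/2, m_1 = -5, m_2 = 5/2.
On [0, 1], with g_0(x) = a_0 + b_0·x + c_0·x² + d_0·x³: c_0 = m_0/2 = 23/4, d_0 = (m_1 - m_0)/(6h_0) = -11/4, b_0 = Δ_0 - h_0(2m_0 + m_1)/6 = -6.

-2.7500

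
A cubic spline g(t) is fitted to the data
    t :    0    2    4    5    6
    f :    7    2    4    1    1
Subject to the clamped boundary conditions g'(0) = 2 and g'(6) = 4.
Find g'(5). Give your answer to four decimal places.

Put m_i = g'' at the i-th knot. Here h = (2, 2, 1, 1) and Δ = (-5/2, 1, -3, 0), so the interior equations h_(i-1)·m_(i-1) + 2(h_(i-1)+h_i)·m_i + h_i·m_(i+1) = 6(Δ_i − Δ_(i-1)) read
  2·m_0 + 8·m_1 + 2·m_2 = 6(Δ_1 - Δ_0) = 21
  2·m_1 + 6·m_2 + 1·m_3 = 6(Δ_2 - Δ_1) = -24
  1·m_2 + 4·m_3 + 1·m_4 = 6(Δ_3 - Δ_2) = 18
Clamped end conditions give two more equations: 2h_0·m_0 + h_0·m_1 = 6(Δ_0 - g'(0)) = -27 and h_3·m_3 + 2h_3·m_4 = 6(g'(6) - Δ_3) = 24.
Solving the tridiagonal system: m_0 = -857/84, m_1 = 145/21, m_2 = -83/12, m_3 = 155/42, m_4 = 853/84.
On [5, 6], g'(t) = b_3 + 2c_3·(t - 5) + 3d_3·(t - 5)² with b_3 = Δ_3 - h_3(2m_3 + m_4)/6 = -491/168, c_3 = m_3/2 = 155/84, d_3 = (m_4 - m_3)/(6h_3) = 181/168. So g'(5) = -491/168.

-2.9226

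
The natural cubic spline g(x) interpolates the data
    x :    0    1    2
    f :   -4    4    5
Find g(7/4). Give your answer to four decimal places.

Let m_i = g''(x_i). Step sizes h_i = 1, 1; slopes of the chords Δ_i = (y_(i+1) - y_i)/h_i = 8, 1.
  1·m_0 + 4·m_1 + 1·m_2 = 6(Δ_1 - Δ_0) = -42
Natural end conditions: m_0 = m_2 = 0.
Forward elimination and back-substitution give m_0 = 0, m_1 = -21/2, m_2 = 0.
On [1, 2], g(x) = 4 + 9/2·(x - 1) - 21/4·(x - 1)² + 7/4·(x - 1)³.
With (x - 1) = 3/4: g(7/4) = 1321/256.

5.1602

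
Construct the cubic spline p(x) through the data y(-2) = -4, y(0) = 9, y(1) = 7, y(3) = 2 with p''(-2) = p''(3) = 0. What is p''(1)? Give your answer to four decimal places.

0.9429

Put σ_i = p'' at the i-th knot. Here h = (2, 1, 2) and Δ = (13/2, -2, -5/2), so the interior equations h_(i-1)·σ_(i-1) + 2(h_(i-1)+h_i)·σ_i + h_i·σ_(i+1) = 6(Δ_i − Δ_(i-1)) read
  2·σ_0 + 6·σ_1 + 1·σ_2 = 6(Δ_1 - Δ_0) = -51
  1·σ_1 + 6·σ_2 + 2·σ_3 = 6(Δ_2 - Δ_1) = -3
Natural end conditions: σ_0 = σ_3 = 0.
Solving: σ_0 = 0, σ_1 = -303/35, σ_2 = 33/35, σ_3 = 0.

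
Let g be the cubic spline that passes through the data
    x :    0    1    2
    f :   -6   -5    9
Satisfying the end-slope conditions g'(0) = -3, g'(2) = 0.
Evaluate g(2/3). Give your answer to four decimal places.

-7.2593

Write m_i for g''(x_i). With h_i = 1, 1 and divided differences Δ_i = 1, 14, the continuity of g' gives the tridiagonal system
  1·m_0 + 4·m_1 + 1·m_2 = 6(Δ_1 - Δ_0) = 78
Clamped end conditions give two more equations: 2h_0·m_0 + h_0·m_1 = 6(Δ_0 - g'(0)) = 24 and h_1·m_1 + 2h_1·m_2 = 6(g'(2) - Δ_1) = -84.
Forward elimination and back-substitution give m_0 = -6, m_1 = 36, m_2 = -60.
On [0, 1], g(x) = -6 - 3·x - 3·x² + 7·x³.
With x = 2/3: g(2/3) = -196/27.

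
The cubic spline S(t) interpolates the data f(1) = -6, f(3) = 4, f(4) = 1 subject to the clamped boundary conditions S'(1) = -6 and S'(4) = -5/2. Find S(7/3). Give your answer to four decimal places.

0.1235

Write m_i for S''(x_i). With h_i = 2, 1 and divided differences Δ_i = 5, -3, the continuity of S' gives the tridiagonal system
  2·m_0 + 6·m_1 + 1·m_2 = 6(Δ_1 - Δ_0) = -48
Clamped end conditions give two more equations: 2h_0·m_0 + h_0·m_1 = 6(Δ_0 - S'(1)) = 66 and h_1·m_1 + 2h_1·m_2 = 6(S'(4) - Δ_1) = 3.
Forward elimination and back-substitution give m_0 = 77/3, m_1 = -55/3, m_2 = 32/3.
On [1, 3], S(t) = -6 - 6·(t - 1) + 77/6·(t - 1)² - 11/3·(t - 1)³.
With (t - 1) = 4/3: S(7/3) = 10/81.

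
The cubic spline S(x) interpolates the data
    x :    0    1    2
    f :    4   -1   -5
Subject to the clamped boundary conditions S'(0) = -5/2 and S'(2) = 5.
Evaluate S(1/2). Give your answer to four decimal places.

2.1094

With M_i denoting the second derivative at x_i, h_i = 1, 1, and Δ_i = (y_(i+1) − y_i)/h_i = -5, -4:
  1·M_0 + 4·M_1 + 1·M_2 = 6(Δ_1 - Δ_0) = 6
Clamped end conditions give two more equations: 2h_0·M_0 + h_0·M_1 = 6(Δ_0 - S'(0)) = -15 and h_1·M_1 + 2h_1·M_2 = 6(S'(2) - Δ_1) = 54.
Forward elimination and back-substitution give M_0 = -21/4, M_1 = -9/2, M_2 = 117/4.
On [0, 1], S(x) = 4 - 5/2·x - 21/8·x² + 1/8·x³.
With x = 1/2: S(1/2) = 135/64.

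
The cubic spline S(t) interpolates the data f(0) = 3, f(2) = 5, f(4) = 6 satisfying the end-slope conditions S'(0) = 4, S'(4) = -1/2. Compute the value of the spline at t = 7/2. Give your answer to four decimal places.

With M_i denoting the second derivative at x_i, h_i = 2, 2, and Δ_i = (y_(i+1) − y_i)/h_i = 1, 1/2:
  2·M_0 + 8·M_1 + 2·M_2 = 6(Δ_1 - Δ_0) = -3
Clamped end conditions give two more equations: 2h_0·M_0 + h_0·M_1 = 6(Δ_0 - S'(0)) = -18 and h_1·M_1 + 2h_1·M_2 = 6(S'(4) - Δ_1) = -6.
Forward elimination and back-substitution give M_0 = -21/4, M_1 = 3/2, M_2 = -9/4.
On [2, 4], S(t) = 5 + 1/4·(t - 2) + 3/4·(t - 2)² - 5/16·(t - 2)³.
With (t - 2) = 3/2: S(7/2) = 769/128.

6.0078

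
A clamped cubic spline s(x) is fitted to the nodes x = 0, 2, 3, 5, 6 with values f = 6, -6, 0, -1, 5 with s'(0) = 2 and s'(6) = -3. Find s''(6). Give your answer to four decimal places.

-35.9462

Let M_i = s''(x_i). Step sizes h_i = 2, 1, 2, 1; slopes of the chords Δ_i = (y_(i+1) - y_i)/h_i = -6, 6, -1/2, 6.
  2·M_0 + 6·M_1 + 1·M_2 = 6(Δ_1 - Δ_0) = 72
  1·M_1 + 6·M_2 + 2·M_3 = 6(Δ_2 - Δ_1) = -39
  2·M_2 + 6·M_3 + 1·M_4 = 6(Δ_3 - Δ_2) = 39
Clamped end conditions give two more equations: 2h_0·M_0 + h_0·M_1 = 6(Δ_0 - s'(0)) = -48 and h_3·M_3 + 2h_3·M_4 = 6(s'(6) - Δ_3) = -54.
Solving: M_0 = -4319/186, M_1 = 2087/93, M_2 = -1507/93, M_3 = 1664/93, M_4 = -3343/93.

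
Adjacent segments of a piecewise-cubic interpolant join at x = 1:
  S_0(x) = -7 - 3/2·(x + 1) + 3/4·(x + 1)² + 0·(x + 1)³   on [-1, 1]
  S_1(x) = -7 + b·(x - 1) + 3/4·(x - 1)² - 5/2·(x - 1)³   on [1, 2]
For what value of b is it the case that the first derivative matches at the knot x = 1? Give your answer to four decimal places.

S_0'(x) = -3/2 + 3/2·(x + 1) + 0·(x + 1)², so S_0'(1) = 3/2. On the right, S_1'(1) = b, so b = 3/2.

1.5000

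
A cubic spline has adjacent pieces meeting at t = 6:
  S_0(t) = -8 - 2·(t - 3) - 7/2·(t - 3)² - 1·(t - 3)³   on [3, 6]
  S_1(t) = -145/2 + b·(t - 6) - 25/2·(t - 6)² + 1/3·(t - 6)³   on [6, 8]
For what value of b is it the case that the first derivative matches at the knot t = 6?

S_0'(t) = -2 - 7·(t - 3) - 3·(t - 3)², so S_0'(6) = -50. On the right, S_1'(6) = b, so b = -50.

-50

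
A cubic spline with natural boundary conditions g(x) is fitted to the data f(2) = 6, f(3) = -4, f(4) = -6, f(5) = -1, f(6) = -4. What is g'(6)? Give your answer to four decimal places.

-5.5000

Put M_i = g'' at the i-th knot. Here h = (1, 1, 1, 1) and Δ = (-10, -2, 5, -3), so the interior equations h_(i-1)·M_(i-1) + 2(h_(i-1)+h_i)·M_i + h_i·M_(i+1) = 6(Δ_i − Δ_(i-1)) read
  1·M_0 + 4·M_1 + 1·M_2 = 6(Δ_1 - Δ_0) = 48
  1·M_1 + 4·M_2 + 1·M_3 = 6(Δ_2 - Δ_1) = 42
  1·M_2 + 4·M_3 + 1·M_4 = 6(Δ_3 - Δ_2) = -48
Natural end conditions: M_0 = M_4 = 0.
Hence M_0 = 0, M_1 = 9, M_2 = 12, M_3 = -15, M_4 = 0.
On [5, 6], g'(x) = b_3 + 2c_3·(x - 5) + 3d_3·(x - 5)² with b_3 = Δ_3 - h_3(2M_3 + M_4)/6 = 2, c_3 = M_3/2 = -15/2, d_3 = (M_4 - M_3)/(6h_3) = 5/2. So g'(6) = -11/2.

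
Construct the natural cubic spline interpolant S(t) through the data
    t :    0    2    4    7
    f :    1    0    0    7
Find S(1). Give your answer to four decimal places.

0.4934

With M_i denoting the second derivative at x_i, h_i = 2, 2, 3, and Δ_i = (y_(i+1) − y_i)/h_i = -1/2, 0, 7/3:
  2·M_0 + 8·M_1 + 2·M_2 = 6(Δ_1 - Δ_0) = 3
  2·M_1 + 10·M_2 + 3·M_3 = 6(Δ_2 - Δ_1) = 14
Natural end conditions: M_0 = M_3 = 0.
Solving: M_0 = 0, M_1 = 1/38, M_2 = 53/38, M_3 = 0.
On [0, 2], S(t) = 1 - 29/57·t + 0·t² + 1/456·t³.
With t = 1: S(1) = 75/152.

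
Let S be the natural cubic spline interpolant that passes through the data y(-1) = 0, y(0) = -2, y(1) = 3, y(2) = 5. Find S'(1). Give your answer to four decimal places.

Let m_i = S''(x_i). Step sizes h_i = 1, 1, 1; slopes of the chords Δ_i = (y_(i+1) - y_i)/h_i = -2, 5, 2.
  1·m_0 + 4·m_1 + 1·m_2 = 6(Δ_1 - Δ_0) = 42
  1·m_1 + 4·m_2 + 1·m_3 = 6(Δ_2 - Δ_1) = -18
Natural end conditions: m_0 = m_3 = 0.
Hence m_0 = 0, m_1 = 62/5, m_2 = -38/5, m_3 = 0.
On [1, 2], S'(t) = b_2 + 2c_2·(t - 1) + 3d_2·(t - 1)² with b_2 = Δ_2 - h_2(2m_2 + m_3)/6 = 68/15, c_2 = m_2/2 = -19/5, d_2 = (m_3 - m_2)/(6h_2) = 19/15. So S'(1) = 68/15.

4.5333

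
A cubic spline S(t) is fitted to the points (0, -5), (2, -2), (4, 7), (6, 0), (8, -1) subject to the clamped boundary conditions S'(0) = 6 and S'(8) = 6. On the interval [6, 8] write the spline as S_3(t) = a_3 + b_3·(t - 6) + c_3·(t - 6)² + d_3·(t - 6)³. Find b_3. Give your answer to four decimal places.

Put M_i = S'' at the i-th knot. Here h = (2, 2, 2, 2) and Δ = (3/2, 9/2, -7/2, -1/2), so the interior equations h_(i-1)·M_(i-1) + 2(h_(i-1)+h_i)·M_i + h_i·M_(i+1) = 6(Δ_i − Δ_(i-1)) read
  2·M_0 + 8·M_1 + 2·M_2 = 6(Δ_1 - Δ_0) = 18
  2·M_1 + 8·M_2 + 2·M_3 = 6(Δ_2 - Δ_1) = -48
  2·M_2 + 8·M_3 + 2·M_4 = 6(Δ_3 - Δ_2) = 18
Clamped end conditions give two more equations: 2h_0·M_0 + h_0·M_1 = 6(Δ_0 - S'(0)) = -27 and h_3·M_3 + 2h_3·M_4 = 6(S'(8) - Δ_3) = 39.
Hence M_0 = -285/28, M_1 = 48/7, M_2 = -33/4, M_3 = 15/7, M_4 = 243/28.
On [6, 8], with S_3(t) = a_3 + b_3·(t - 6) + c_3·(t - 6)² + d_3·(t - 6)³: c_3 = M_3/2 = 15/14, d_3 = (M_4 - M_3)/(6h_3) = 61/112, b_3 = Δ_3 - h_3(2M_3 + M_4)/6 = -135/28.

-4.8214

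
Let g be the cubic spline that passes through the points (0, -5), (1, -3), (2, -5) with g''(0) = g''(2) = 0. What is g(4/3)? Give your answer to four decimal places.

-3.2963

Put M_i = g'' at the i-th knot. Here h = (1, 1) and Δ = (2, -2), so the interior equations h_(i-1)·M_(i-1) + 2(h_(i-1)+h_i)·M_i + h_i·M_(i+1) = 6(Δ_i − Δ_(i-1)) read
  1·M_0 + 4·M_1 + 1·M_2 = 6(Δ_1 - Δ_0) = -24
Natural end conditions: M_0 = M_2 = 0.
Solving: M_0 = 0, M_1 = -6, M_2 = 0.
On [1, 2], g(x) = -3 + 0·(x - 1) - 3·(x - 1)² + 1·(x - 1)³.
With (x - 1) = 1/3: g(4/3) = -89/27.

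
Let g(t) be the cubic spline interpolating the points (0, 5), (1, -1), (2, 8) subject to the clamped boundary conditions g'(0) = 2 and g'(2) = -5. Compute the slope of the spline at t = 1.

3

Let m_i = g''(x_i). Step sizes h_i = 1, 1; slopes of the chords Δ_i = (y_(i+1) - y_i)/h_i = -6, 9.
  1·m_0 + 4·m_1 + 1·m_2 = 6(Δ_1 - Δ_0) = 90
Clamped end conditions give two more equations: 2h_0·m_0 + h_0·m_1 = 6(Δ_0 - g'(0)) = -48 and h_1·m_1 + 2h_1·m_2 = 6(g'(2) - Δ_1) = -84.
Solving: m_0 = -50, m_1 = 52, m_2 = -68.
On [1, 2], g'(t) = b_1 + 2c_1·(t - 1) + 3d_1·(t - 1)² with b_1 = Δ_1 - h_1(2m_1 + m_2)/6 = 3, c_1 = m_1/2 = 26, d_1 = (m_2 - m_1)/(6h_1) = -20. So g'(1) = 3.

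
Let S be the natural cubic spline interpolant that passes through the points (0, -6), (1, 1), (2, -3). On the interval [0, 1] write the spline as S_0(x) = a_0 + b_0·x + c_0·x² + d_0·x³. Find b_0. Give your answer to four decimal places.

9.7500

Put M_i = S'' at the i-th knot. Here h = (1, 1) and Δ = (7, -4), so the interior equations h_(i-1)·M_(i-1) + 2(h_(i-1)+h_i)·M_i + h_i·M_(i+1) = 6(Δ_i − Δ_(i-1)) read
  1·M_0 + 4·M_1 + 1·M_2 = 6(Δ_1 - Δ_0) = -66
Natural end conditions: M_0 = M_2 = 0.
Solving: M_0 = 0, M_1 = -33/2, M_2 = 0.
On [0, 1], with S_0(x) = a_0 + b_0·x + c_0·x² + d_0·x³: c_0 = M_0/2 = 0, d_0 = (M_1 - M_0)/(6h_0) = -11/4, b_0 = Δ_0 - h_0(2M_0 + M_1)/6 = 39/4.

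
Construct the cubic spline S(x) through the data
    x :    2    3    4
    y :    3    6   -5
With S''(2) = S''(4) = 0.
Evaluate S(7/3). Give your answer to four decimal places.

5.0370

Write σ_i for S''(x_i). With h_i = 1, 1 and divided differences Δ_i = 3, -11, the continuity of S' gives the tridiagonal system
  1·σ_0 + 4·σ_1 + 1·σ_2 = 6(Δ_1 - Δ_0) = -84
Natural end conditions: σ_0 = σ_2 = 0.
Solving the tridiagonal system: σ_0 = 0, σ_1 = -21, σ_2 = 0.
On [2, 3], S(x) = 3 + 13/2·(x - 2) + 0·(x - 2)² - 7/2·(x - 2)³.
With (x - 2) = 1/3: S(7/3) = 136/27.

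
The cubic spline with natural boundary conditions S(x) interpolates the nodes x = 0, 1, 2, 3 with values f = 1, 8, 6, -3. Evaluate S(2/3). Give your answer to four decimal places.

Write σ_i for S''(x_i). With h_i = 1, 1, 1 and divided differences Δ_i = 7, -2, -9, the continuity of S' gives the tridiagonal system
  1·σ_0 + 4·σ_1 + 1·σ_2 = 6(Δ_1 - Δ_0) = -54
  1·σ_1 + 4·σ_2 + 1·σ_3 = 6(Δ_2 - Δ_1) = -42
Natural end conditions: σ_0 = σ_3 = 0.
Solving: σ_0 = 0, σ_1 = -58/5, σ_2 = -38/5, σ_3 = 0.
On [0, 1], S(x) = 1 + 134/15·x + 0·x² - 29/15·x³.
With x = 2/3: S(2/3) = 517/81.

6.3827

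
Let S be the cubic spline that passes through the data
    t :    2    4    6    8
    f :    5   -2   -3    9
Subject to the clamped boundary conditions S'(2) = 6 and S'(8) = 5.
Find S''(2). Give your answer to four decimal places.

Put M_i = S'' at the i-th knot. Here h = (2, 2, 2) and Δ = (-7/2, -1/2, 6), so the interior equations h_(i-1)·M_(i-1) + 2(h_(i-1)+h_i)·M_i + h_i·M_(i+1) = 6(Δ_i − Δ_(i-1)) read
  2·M_0 + 8·M_1 + 2·M_2 = 6(Δ_1 - Δ_0) = 18
  2·M_1 + 8·M_2 + 2·M_3 = 6(Δ_2 - Δ_1) = 39
Clamped end conditions give two more equations: 2h_0·M_0 + h_0·M_1 = 6(Δ_0 - S'(2)) = -57 and h_2·M_2 + 2h_2·M_3 = 6(S'(8) - Δ_2) = -6.
Solving: M_0 = -254/15, M_1 = 161/30, M_2 = 67/15, M_3 = -56/15.

-16.9333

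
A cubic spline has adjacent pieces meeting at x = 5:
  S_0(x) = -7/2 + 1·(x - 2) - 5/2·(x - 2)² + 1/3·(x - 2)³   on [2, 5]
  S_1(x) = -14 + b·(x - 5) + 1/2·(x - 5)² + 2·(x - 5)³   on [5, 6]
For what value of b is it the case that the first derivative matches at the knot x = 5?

-5

S_0'(x) = 1 - 5·(x - 2) + 1·(x - 2)², so S_0'(5) = -5. On the right, S_1'(5) = b, so b = -5.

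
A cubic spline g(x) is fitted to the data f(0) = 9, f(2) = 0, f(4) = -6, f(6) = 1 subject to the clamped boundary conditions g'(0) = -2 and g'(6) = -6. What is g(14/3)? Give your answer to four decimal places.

-2.2988

With m_i denoting the second derivative at x_i, h_i = 2, 2, 2, and Δ_i = (y_(i+1) − y_i)/h_i = -9/2, -3, 7/2:
  2·m_0 + 8·m_1 + 2·m_2 = 6(Δ_1 - Δ_0) = 9
  2·m_1 + 8·m_2 + 2·m_3 = 6(Δ_2 - Δ_1) = 39
Clamped end conditions give two more equations: 2h_0·m_0 + h_0·m_1 = 6(Δ_0 - g'(0)) = -15 and h_2·m_2 + 2h_2·m_3 = 6(g'(6) - Δ_2) = -57.
Solving: m_0 = -53/15, m_1 = -13/30, m_2 = 293/30, m_3 = -287/15.
On [4, 6], g(x) = -6 + 101/30·(x - 4) + 293/60·(x - 4)² - 289/120·(x - 4)³.
With (x - 4) = 2/3: g(14/3) = -931/405.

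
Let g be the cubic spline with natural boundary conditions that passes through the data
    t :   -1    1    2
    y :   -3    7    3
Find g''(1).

-9

Write M_i for g''(x_i). With h_i = 2, 1 and divided differences Δ_i = 5, -4, the continuity of g' gives the tridiagonal system
  2·M_0 + 6·M_1 + 1·M_2 = 6(Δ_1 - Δ_0) = -54
Natural end conditions: M_0 = M_2 = 0.
Solving the tridiagonal system: M_0 = 0, M_1 = -9, M_2 = 0.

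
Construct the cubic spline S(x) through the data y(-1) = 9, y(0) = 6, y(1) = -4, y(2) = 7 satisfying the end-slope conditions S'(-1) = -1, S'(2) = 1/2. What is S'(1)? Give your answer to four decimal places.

Let M_i = S''(x_i). Step sizes h_i = 1, 1, 1; slopes of the chords Δ_i = (y_(i+1) - y_i)/h_i = -3, -10, 11.
  1·M_0 + 4·M_1 + 1·M_2 = 6(Δ_1 - Δ_0) = -42
  1·M_1 + 4·M_2 + 1·M_3 = 6(Δ_2 - Δ_1) = 126
Clamped end conditions give two more equations: 2h_0·M_0 + h_0·M_1 = 6(Δ_0 - S'(-1)) = -12 and h_2·M_2 + 2h_2·M_3 = 6(S'(2) - Δ_2) = -63.
Solving the tridiagonal system: M_0 = 33/5, M_1 = -126/5, M_2 = 261/5, M_3 = -288/5.
On [1, 2], S'(x) = b_2 + 2c_2·(x - 1) + 3d_2·(x - 1)² with b_2 = Δ_2 - h_2(2M_2 + M_3)/6 = 16/5, c_2 = M_2/2 = 261/10, d_2 = (M_3 - M_2)/(6h_2) = -183/10. So S'(1) = 16/5.

3.2000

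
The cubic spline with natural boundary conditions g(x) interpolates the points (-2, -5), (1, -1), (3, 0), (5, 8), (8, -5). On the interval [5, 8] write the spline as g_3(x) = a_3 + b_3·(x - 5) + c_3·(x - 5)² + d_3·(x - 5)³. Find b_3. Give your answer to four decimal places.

1.5556

Write M_i for g''(x_i). With h_i = 3, 2, 2, 3 and divided differences Δ_i = 4/3, 1/2, 4, -13/3, the continuity of g' gives the tridiagonal system
  3·M_0 + 10·M_1 + 2·M_2 = 6(Δ_1 - Δ_0) = -5
  2·M_1 + 8·M_2 + 2·M_3 = 6(Δ_2 - Δ_1) = 21
  2·M_2 + 10·M_3 + 3·M_4 = 6(Δ_3 - Δ_2) = -50
Natural end conditions: M_0 = M_4 = 0.
Solving: M_0 = 0, M_1 = -25/18, M_2 = 40/9, M_3 = -53/9, M_4 = 0.
On [5, 8], with g_3(x) = a_3 + b_3·(x - 5) + c_3·(x - 5)² + d_3·(x - 5)³: c_3 = M_3/2 = -53/18, d_3 = (M_4 - M_3)/(6h_3) = 53/162, b_3 = Δ_3 - h_3(2M_3 + M_4)/6 = 14/9.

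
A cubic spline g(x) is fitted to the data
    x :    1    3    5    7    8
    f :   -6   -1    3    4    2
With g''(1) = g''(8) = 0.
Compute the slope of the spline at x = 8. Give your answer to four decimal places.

Write M_i for g''(x_i). With h_i = 2, 2, 2, 1 and divided differences Δ_i = 5/2, 2, 1/2, -2, the continuity of g' gives the tridiagonal system
  2·M_0 + 8·M_1 + 2·M_2 = 6(Δ_1 - Δ_0) = -3
  2·M_1 + 8·M_2 + 2·M_3 = 6(Δ_2 - Δ_1) = -9
  2·M_2 + 6·M_3 + 1·M_4 = 6(Δ_3 - Δ_2) = -15
Natural end conditions: M_0 = M_4 = 0.
Solving the tridiagonal system: M_0 = 0, M_1 = -21/82, M_2 = -39/82, M_3 = -96/41, M_4 = 0.
On [7, 8], g'(x) = b_3 + 2c_3·(x - 7) + 3d_3·(x - 7)² with b_3 = Δ_3 - h_3(2M_3 + M_4)/6 = -50/41, c_3 = M_3/2 = -48/41, d_3 = (M_4 - M_3)/(6h_3) = 16/41. So g'(8) = -98/41.

-2.3902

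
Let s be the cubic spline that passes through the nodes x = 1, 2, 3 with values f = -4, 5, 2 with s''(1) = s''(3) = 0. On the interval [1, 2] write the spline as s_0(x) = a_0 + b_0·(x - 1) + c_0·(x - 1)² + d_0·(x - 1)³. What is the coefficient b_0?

12

Let M_i = s''(x_i). Step sizes h_i = 1, 1; slopes of the chords Δ_i = (y_(i+1) - y_i)/h_i = 9, -3.
  1·M_0 + 4·M_1 + 1·M_2 = 6(Δ_1 - Δ_0) = -72
Natural end conditions: M_0 = M_2 = 0.
Hence M_0 = 0, M_1 = -18, M_2 = 0.
On [1, 2], with s_0(x) = a_0 + b_0·(x - 1) + c_0·(x - 1)² + d_0·(x - 1)³: c_0 = M_0/2 = 0, d_0 = (M_1 - M_0)/(6h_0) = -3, b_0 = Δ_0 - h_0(2M_0 + M_1)/6 = 12.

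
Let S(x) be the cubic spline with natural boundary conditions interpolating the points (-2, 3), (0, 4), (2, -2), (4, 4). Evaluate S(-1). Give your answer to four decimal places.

4.5000

Write σ_i for S''(x_i). With h_i = 2, 2, 2 and divided differences Δ_i = 1/2, -3, 3, the continuity of S' gives the tridiagonal system
  2·σ_0 + 8·σ_1 + 2·σ_2 = 6(Δ_1 - Δ_0) = -21
  2·σ_1 + 8·σ_2 + 2·σ_3 = 6(Δ_2 - Δ_1) = 36
Natural end conditions: σ_0 = σ_3 = 0.
Forward elimination and back-substitution give σ_0 = 0, σ_1 = -4, σ_2 = 11/2, σ_3 = 0.
On [-2, 0], S(x) = 3 + 11/6·(x + 2) + 0·(x + 2)² - 1/3·(x + 2)³.
With (x + 2) = 1: S(-1) = 9/2.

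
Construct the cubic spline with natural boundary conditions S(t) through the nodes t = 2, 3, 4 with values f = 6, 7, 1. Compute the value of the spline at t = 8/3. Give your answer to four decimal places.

Put M_i = S'' at the i-th knot. Here h = (1, 1) and Δ = (1, -6), so the interior equations h_(i-1)·M_(i-1) + 2(h_(i-1)+h_i)·M_i + h_i·M_(i+1) = 6(Δ_i − Δ_(i-1)) read
  1·M_0 + 4·M_1 + 1·M_2 = 6(Δ_1 - Δ_0) = -42
Natural end conditions: M_0 = M_2 = 0.
Hence M_0 = 0, M_1 = -21/2, M_2 = 0.
On [2, 3], S(t) = 6 + 11/4·(t - 2) + 0·(t - 2)² - 7/4·(t - 2)³.
With (t - 2) = 2/3: S(8/3) = 395/54.

7.3148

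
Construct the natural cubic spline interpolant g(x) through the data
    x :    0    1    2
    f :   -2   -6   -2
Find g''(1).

12

Let σ_i = g''(x_i). Step sizes h_i = 1, 1; slopes of the chords Δ_i = (y_(i+1) - y_i)/h_i = -4, 4.
  1·σ_0 + 4·σ_1 + 1·σ_2 = 6(Δ_1 - Δ_0) = 48
Natural end conditions: σ_0 = σ_2 = 0.
Forward elimination and back-substitution give σ_0 = 0, σ_1 = 12, σ_2 = 0.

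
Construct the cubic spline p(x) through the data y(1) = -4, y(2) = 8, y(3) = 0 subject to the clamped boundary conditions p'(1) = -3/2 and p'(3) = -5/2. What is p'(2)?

Write M_i for p''(x_i). With h_i = 1, 1 and divided differences Δ_i = 12, -8, the continuity of p' gives the tridiagonal system
  1·M_0 + 4·M_1 + 1·M_2 = 6(Δ_1 - Δ_0) = -120
Clamped end conditions give two more equations: 2h_0·M_0 + h_0·M_1 = 6(Δ_0 - p'(1)) = 81 and h_1·M_1 + 2h_1·M_2 = 6(p'(3) - Δ_1) = 33.
Hence M_0 = 70, M_1 = -59, M_2 = 46.
On [2, 3], p'(x) = b_1 + 2c_1·(x - 2) + 3d_1·(x - 2)² with b_1 = Δ_1 - h_1(2M_1 + M_2)/6 = 4, c_1 = M_1/2 = -59/2, d_1 = (M_2 - M_1)/(6h_1) = 35/2. So p'(2) = 4.

4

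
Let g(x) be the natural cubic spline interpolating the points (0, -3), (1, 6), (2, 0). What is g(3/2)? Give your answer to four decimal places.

4.4063

Let m_i = g''(x_i). Step sizes h_i = 1, 1; slopes of the chords Δ_i = (y_(i+1) - y_i)/h_i = 9, -6.
  1·m_0 + 4·m_1 + 1·m_2 = 6(Δ_1 - Δ_0) = -90
Natural end conditions: m_0 = m_2 = 0.
Solving the tridiagonal system: m_0 = 0, m_1 = -45/2, m_2 = 0.
On [1, 2], g(x) = 6 + 3/2·(x - 1) - 45/4·(x - 1)² + 15/4·(x - 1)³.
With (x - 1) = 1/2: g(3/2) = 141/32.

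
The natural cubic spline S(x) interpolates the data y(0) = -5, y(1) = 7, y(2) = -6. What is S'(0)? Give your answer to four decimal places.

Let m_i = S''(x_i). Step sizes h_i = 1, 1; slopes of the chords Δ_i = (y_(i+1) - y_i)/h_i = 12, -13.
  1·m_0 + 4·m_1 + 1·m_2 = 6(Δ_1 - Δ_0) = -150
Natural end conditions: m_0 = m_2 = 0.
Forward elimination and back-substitution give m_0 = 0, m_1 = -75/2, m_2 = 0.
On [0, 1], S'(x) = b_0 + 2c_0·x + 3d_0·x² with b_0 = Δ_0 - h_0(2m_0 + m_1)/6 = 73/4, c_0 = m_0/2 = 0, d_0 = (m_1 - m_0)/(6h_0) = -25/4. So S'(0) = 73/4.

18.2500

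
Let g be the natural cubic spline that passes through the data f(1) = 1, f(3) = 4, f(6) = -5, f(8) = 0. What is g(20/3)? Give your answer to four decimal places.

Write M_i for g''(x_i). With h_i = 2, 3, 2 and divided differences Δ_i = 3/2, -3, 5/2, the continuity of g' gives the tridiagonal system
  2·M_0 + 10·M_1 + 3·M_2 = 6(Δ_1 - Δ_0) = -27
  3·M_1 + 10·M_2 + 2·M_3 = 6(Δ_2 - Δ_1) = 33
Natural end conditions: M_0 = M_3 = 0.
Solving: M_0 = 0, M_1 = -369/91, M_2 = 411/91, M_3 = 0.
On [6, 8], g(x) = -5 - 93/182·(x - 6) + 411/182·(x - 6)² - 137/364·(x - 6)³.
With (x - 6) = 2/3: g(20/3) = -10930/2457.

-4.4485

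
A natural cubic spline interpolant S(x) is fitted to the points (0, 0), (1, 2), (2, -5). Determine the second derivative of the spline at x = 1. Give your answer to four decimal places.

-13.5000

With σ_i denoting the second derivative at x_i, h_i = 1, 1, and Δ_i = (y_(i+1) − y_i)/h_i = 2, -7:
  1·σ_0 + 4·σ_1 + 1·σ_2 = 6(Δ_1 - Δ_0) = -54
Natural end conditions: σ_0 = σ_2 = 0.
Hence σ_0 = 0, σ_1 = -27/2, σ_2 = 0.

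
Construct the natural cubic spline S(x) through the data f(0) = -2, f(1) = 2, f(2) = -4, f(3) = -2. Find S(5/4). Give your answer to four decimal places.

0.8938

Put M_i = S'' at the i-th knot. Here h = (1, 1, 1) and Δ = (4, -6, 2), so the interior equations h_(i-1)·M_(i-1) + 2(h_(i-1)+h_i)·M_i + h_i·M_(i+1) = 6(Δ_i − Δ_(i-1)) read
  1·M_0 + 4·M_1 + 1·M_2 = 6(Δ_1 - Δ_0) = -60
  1·M_1 + 4·M_2 + 1·M_3 = 6(Δ_2 - Δ_1) = 48
Natural end conditions: M_0 = M_3 = 0.
Solving: M_0 = 0, M_1 = -96/5, M_2 = 84/5, M_3 = 0.
On [1, 2], S(x) = 2 - 12/5·(x - 1) - 48/5·(x - 1)² + 6·(x - 1)³.
With (x - 1) = 1/4: S(5/4) = 143/160.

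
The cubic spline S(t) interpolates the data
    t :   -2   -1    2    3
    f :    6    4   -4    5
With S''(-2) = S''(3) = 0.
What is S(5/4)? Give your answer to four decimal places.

Let m_i = S''(x_i). Step sizes h_i = 1, 3, 1; slopes of the chords Δ_i = (y_(i+1) - y_i)/h_i = -2, -8/3, 9.
  1·m_0 + 8·m_1 + 3·m_2 = 6(Δ_1 - Δ_0) = -4
  3·m_1 + 8·m_2 + 1·m_3 = 6(Δ_2 - Δ_1) = 70
Natural end conditions: m_0 = m_3 = 0.
Hence m_0 = 0, m_1 = -22/5, m_2 = 52/5, m_3 = 0.
On [-1, 2], S(t) = 4 - 52/15·(t + 1) - 11/5·(t + 1)² + 37/45·(t + 1)³.
With (t + 1) = 9/4: S(5/4) = -1783/320.

-5.5719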